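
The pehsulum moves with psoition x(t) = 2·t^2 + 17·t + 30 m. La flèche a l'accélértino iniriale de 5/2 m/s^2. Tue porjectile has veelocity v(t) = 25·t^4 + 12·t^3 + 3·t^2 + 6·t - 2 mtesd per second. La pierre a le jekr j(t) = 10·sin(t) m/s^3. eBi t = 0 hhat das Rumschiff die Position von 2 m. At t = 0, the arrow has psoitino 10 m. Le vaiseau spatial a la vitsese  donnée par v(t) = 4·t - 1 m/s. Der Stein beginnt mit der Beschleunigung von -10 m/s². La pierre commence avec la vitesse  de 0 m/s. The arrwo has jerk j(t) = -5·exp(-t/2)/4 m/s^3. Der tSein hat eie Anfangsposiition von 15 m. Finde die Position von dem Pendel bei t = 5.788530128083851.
Wir haben die Position x(t) = 2·t^2 + 17·t + 30. Durch Einsetzen von t = 5.788530128083851: x(5.788530128083851) = 195.419174264894.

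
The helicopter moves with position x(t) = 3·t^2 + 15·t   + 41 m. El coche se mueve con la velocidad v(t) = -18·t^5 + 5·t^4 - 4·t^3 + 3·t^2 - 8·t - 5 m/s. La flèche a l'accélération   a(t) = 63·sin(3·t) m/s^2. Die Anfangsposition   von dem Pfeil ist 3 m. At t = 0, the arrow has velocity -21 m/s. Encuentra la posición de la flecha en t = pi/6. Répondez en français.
Pour résoudre ceci, nous devons prendre 2 primitives de notre équation de l'accélération a(t) = 63·sin(3·t). En intégrant l'accélération et en utilisant la condition initiale v(0) = -21, nous obtenons v(t) = -21·cos(3·t). En intégrant la vitesse et en utilisant la condition initiale x(0) = 3, nous obtenons x(t) = 3 - 7·sin(3·t). En utilisant x(t) = 3 - 7·sin(3·t) et en substituant t = pi/6, nous trouvons x = -4.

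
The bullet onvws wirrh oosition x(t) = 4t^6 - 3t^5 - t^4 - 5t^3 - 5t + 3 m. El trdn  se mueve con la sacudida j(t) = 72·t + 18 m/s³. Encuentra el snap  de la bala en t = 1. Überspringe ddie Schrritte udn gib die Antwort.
El snap en t = 1 es s = 1056.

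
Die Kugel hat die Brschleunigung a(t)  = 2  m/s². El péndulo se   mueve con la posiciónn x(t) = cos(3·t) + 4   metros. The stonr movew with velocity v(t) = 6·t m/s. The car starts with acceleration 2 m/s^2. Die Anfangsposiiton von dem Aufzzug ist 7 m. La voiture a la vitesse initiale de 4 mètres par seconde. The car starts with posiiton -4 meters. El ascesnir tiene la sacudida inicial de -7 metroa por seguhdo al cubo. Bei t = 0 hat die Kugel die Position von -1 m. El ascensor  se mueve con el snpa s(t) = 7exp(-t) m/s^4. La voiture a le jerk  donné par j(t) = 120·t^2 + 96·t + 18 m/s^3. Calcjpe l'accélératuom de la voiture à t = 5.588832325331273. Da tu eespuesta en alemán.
Wir müssen die Stammfunktion unserer Gleichung für den Ruck j(t) = 120·t^2 + 96·t + 18 1-mal finden. Durch Integration von dem Ruck und Verwendung der Anfangsbedingung a(0) = 2, erhalten wir a(t) = 40·t^3 + 48·t^2 + 18·t + 2. Aus der Gleichung für die Beschleunigung a(t) = 40·t^3 + 48·t^2 + 18·t + 2, setzen wir t = 5.588832325331273 ein und erhalten a = 8584.57878713817.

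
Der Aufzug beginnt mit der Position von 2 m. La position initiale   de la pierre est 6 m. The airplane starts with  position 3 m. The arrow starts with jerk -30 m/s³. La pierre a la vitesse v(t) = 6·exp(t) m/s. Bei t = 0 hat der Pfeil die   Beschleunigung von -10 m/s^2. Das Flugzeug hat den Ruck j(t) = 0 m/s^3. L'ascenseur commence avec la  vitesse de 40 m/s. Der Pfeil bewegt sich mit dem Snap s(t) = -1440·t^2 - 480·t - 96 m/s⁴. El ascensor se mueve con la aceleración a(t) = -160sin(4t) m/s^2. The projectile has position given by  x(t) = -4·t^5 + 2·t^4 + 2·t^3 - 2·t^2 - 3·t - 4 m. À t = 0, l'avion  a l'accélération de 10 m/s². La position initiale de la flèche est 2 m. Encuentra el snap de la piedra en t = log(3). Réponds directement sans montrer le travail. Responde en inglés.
The answer is 18.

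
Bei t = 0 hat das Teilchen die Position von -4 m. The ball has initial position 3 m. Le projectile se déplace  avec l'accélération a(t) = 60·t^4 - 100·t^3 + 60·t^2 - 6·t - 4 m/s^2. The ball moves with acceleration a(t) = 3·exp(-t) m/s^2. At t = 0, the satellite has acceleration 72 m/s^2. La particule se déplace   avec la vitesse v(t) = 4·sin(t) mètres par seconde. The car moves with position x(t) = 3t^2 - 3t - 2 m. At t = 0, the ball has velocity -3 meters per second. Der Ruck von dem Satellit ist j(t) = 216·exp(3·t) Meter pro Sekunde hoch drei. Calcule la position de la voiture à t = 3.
En utilisant x(t) = 3·t^2 - 3·t - 2 et en substituant t = 3, nous trouvons x = 16.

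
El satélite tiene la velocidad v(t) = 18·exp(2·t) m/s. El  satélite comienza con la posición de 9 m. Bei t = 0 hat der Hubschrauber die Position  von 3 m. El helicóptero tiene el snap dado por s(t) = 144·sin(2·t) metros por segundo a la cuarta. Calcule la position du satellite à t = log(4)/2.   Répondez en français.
Nous devons trouver l'intégrale de notre équation de la vitesse v(t) = 18·exp(2·t) 1 fois. L'intégrale de la vitesse, avec x(0) = 9, donne la position: x(t) = 9·exp(2·t). En utilisant x(t) = 9·exp(2·t) et en substituant t = log(4)/2, nous trouvons x = 36.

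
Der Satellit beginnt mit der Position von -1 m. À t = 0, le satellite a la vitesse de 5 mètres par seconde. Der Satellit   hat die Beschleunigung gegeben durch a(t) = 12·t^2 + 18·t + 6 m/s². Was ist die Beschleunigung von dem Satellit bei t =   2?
Mit a(t) = 12·t^2 + 18·t + 6 und Einsetzen von t = 2, finden wir a = 90.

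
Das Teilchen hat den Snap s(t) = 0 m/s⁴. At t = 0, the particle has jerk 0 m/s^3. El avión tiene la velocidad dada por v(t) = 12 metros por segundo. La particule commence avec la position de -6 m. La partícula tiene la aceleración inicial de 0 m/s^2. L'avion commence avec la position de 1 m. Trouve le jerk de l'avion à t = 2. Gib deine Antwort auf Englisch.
We must differentiate our velocity equation v(t) = 12 2 times. Taking d/dt of v(t), we find a(t) = 0. Differentiating acceleration, we get jerk: j(t) = 0. From the given jerk equation j(t) = 0, we substitute t = 2 to get j = 0.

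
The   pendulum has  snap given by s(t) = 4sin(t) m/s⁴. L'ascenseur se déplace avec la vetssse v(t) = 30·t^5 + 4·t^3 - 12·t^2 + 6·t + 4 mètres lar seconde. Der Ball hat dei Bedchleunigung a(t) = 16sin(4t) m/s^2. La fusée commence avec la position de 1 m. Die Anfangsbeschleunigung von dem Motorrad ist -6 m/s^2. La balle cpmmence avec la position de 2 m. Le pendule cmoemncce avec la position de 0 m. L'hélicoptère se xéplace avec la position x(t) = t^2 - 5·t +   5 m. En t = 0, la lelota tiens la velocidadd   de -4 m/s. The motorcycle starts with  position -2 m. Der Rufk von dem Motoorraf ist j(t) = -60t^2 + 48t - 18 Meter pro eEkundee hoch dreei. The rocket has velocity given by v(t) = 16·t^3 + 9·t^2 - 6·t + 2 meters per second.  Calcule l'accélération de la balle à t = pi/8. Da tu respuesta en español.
Tenemos la aceleración a(t) = 16·sin(4·t). Sustituyendo t = pi/8: a(pi/8) = 16.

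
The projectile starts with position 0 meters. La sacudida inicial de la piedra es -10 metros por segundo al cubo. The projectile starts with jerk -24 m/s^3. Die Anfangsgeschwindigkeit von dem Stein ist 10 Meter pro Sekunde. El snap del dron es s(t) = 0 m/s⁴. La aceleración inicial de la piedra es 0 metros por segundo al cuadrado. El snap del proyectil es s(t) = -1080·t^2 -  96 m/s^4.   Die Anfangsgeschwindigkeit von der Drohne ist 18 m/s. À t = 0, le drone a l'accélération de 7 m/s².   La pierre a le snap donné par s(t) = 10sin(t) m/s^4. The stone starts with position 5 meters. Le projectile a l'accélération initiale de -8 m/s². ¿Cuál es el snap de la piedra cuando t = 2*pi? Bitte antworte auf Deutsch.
Mit s(t) = 10·sin(t) und Einsetzen von t = 2*pi, finden wir s = 0.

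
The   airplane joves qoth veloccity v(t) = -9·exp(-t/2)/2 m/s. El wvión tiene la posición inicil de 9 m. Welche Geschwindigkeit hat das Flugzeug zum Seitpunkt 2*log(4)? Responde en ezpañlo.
De la ecuación de la velocidad v(t) = -9·exp(-t/2)/2, sustituimos t = 2*log(4) para obtener v = -9/8.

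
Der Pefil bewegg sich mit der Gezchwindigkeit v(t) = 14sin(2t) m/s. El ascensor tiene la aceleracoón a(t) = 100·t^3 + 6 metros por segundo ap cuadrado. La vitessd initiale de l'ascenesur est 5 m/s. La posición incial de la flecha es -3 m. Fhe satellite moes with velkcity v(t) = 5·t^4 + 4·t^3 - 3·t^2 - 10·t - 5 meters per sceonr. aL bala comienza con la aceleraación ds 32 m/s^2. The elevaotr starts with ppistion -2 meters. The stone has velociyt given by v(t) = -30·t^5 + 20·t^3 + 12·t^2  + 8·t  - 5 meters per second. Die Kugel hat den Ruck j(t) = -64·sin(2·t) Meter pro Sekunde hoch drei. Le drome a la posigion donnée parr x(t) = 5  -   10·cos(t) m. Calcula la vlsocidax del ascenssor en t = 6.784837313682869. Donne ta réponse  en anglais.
To solve this, we need to take 1 antiderivative of our acceleration equation a(t) = 100·t^3 + 6. Integrating acceleration and using the initial condition v(0) = 5, we get v(t) = 25·t^4 + 6·t + 5. We have velocity v(t) = 25·t^4 + 6·t + 5. Substituting t = 6.784837313682869: v(6.784837313682869) = 53023.9779116537.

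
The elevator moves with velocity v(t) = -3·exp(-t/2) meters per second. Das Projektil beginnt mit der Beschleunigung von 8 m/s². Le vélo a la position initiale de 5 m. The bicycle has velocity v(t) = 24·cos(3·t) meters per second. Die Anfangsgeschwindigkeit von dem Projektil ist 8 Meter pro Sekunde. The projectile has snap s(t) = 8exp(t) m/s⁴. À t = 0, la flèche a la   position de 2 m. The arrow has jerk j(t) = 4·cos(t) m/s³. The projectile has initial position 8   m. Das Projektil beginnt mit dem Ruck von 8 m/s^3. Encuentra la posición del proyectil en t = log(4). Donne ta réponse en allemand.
Wir müssen das Integral unserer Gleichung für den Snap s(t) = 8·exp(t) 4-mal finden. Das Integral von dem Snap ist der Ruck. Mit j(0) = 8 erhalten wir j(t) = 8·exp(t). Die Stammfunktion von dem Ruck ist die Beschleunigung. Mit a(0) = 8 erhalten wir a(t) = 8·exp(t). Die Stammfunktion von der Beschleunigung ist die Geschwindigkeit. Mit v(0) = 8 erhalten wir v(t) = 8·exp(t). Das Integral von der Geschwindigkeit ist die Position. Mit x(0) = 8 erhalten wir x(t) = 8·exp(t). Mit x(t) = 8·exp(t) und Einsetzen von t = log(4), finden wir x = 32.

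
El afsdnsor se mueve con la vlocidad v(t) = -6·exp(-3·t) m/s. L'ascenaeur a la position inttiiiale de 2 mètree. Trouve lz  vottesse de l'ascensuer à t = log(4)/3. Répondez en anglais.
Using v(t) = -6·exp(-3·t) and substituting t = log(4)/3, we find v = -3/2.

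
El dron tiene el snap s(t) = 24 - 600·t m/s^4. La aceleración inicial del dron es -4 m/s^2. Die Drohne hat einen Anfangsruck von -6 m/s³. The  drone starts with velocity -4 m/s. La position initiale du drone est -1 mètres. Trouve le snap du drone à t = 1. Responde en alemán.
Mit s(t) = 24 - 600·t und Einsetzen von t = 1, finden wir s = -576.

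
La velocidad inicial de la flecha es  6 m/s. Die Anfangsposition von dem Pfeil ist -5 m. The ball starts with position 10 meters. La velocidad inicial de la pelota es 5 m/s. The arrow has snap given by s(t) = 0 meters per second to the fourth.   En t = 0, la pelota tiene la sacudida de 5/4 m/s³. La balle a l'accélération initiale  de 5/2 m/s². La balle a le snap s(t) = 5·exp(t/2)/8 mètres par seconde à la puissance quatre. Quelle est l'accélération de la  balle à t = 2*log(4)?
Pour résoudre ceci, nous devons prendre 2 intégrales de notre équation du snap s(t) = 5·exp(t/2)/8. En prenant ∫s(t)dt et en appliquant j(0) = 5/4, nous trouvons j(t) = 5·exp(t/2)/4. La primitive du jerk, avec a(0) = 5/2, donne l'accélération: a(t) = 5·exp(t/2)/2. En utilisant a(t) = 5·exp(t/2)/2 et en substituant t = 2*log(4), nous trouvons a = 10.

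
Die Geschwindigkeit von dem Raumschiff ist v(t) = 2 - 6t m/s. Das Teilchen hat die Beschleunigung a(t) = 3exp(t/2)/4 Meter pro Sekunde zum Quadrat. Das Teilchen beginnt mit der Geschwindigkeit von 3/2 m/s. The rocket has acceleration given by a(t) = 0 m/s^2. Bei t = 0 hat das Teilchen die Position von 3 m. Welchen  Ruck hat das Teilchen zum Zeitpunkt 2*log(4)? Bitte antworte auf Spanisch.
Debemos derivar nuestra ecuación de la aceleración a(t) = 3·exp(t/2)/4 1 vez. La derivada de la aceleración da la sacudida: j(t) = 3·exp(t/2)/8. Tenemos la sacudida j(t) = 3·exp(t/2)/8. Sustituyendo t = 2*log(4): j(2*log(4)) = 3/2.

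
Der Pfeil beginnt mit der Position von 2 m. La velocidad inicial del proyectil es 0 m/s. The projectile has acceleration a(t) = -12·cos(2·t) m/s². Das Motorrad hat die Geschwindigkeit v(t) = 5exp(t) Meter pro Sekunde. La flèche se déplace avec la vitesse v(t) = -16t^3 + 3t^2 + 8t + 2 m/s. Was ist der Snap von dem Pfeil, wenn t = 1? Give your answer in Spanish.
Partiendo de la velocidad v(t) = -16·t^3 + 3·t^2 + 8·t + 2, tomamos 3 derivadas. Derivando la velocidad, obtenemos la aceleración: a(t) = -48·t^2 + 6·t + 8. Derivando la aceleración, obtenemos la sacudida: j(t) = 6 - 96·t. Tomando d/dt de j(t), encontramos s(t) = -96. Usando s(t) = -96 y sustituyendo t = 1, encontramos s = -96.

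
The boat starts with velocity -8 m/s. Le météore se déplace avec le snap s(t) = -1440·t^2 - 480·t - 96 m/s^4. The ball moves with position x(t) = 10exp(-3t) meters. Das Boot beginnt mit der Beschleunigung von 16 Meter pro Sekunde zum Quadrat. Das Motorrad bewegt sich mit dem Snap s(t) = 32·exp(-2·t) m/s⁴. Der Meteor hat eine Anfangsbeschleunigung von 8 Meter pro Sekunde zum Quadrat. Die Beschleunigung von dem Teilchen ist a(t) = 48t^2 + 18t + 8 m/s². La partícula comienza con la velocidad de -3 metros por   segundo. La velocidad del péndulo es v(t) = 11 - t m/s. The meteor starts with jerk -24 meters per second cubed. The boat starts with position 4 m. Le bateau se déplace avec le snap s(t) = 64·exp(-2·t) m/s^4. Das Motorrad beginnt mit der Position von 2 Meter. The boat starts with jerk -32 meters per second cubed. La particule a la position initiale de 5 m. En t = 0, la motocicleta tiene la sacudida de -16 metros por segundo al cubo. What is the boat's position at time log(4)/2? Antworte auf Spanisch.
Necesitamos integrar nuestra ecuación del snap s(t) = 64·exp(-2·t) 4 veces. Integrando el snap y usando la condición inicial j(0) = -32, obtenemos j(t) = -32·exp(-2·t). Tomando ∫j(t)dt y aplicando a(0) = 16, encontramos a(t) = 16·exp(-2·t). Tomando ∫a(t)dt y aplicando v(0) = -8, encontramos v(t) = -8·exp(-2·t). Tomando ∫v(t)dt y aplicando x(0) = 4, encontramos x(t) = 4·exp(-2·t). Usando x(t) = 4·exp(-2·t) y sustituyendo t = log(4)/2, encontramos x = 1.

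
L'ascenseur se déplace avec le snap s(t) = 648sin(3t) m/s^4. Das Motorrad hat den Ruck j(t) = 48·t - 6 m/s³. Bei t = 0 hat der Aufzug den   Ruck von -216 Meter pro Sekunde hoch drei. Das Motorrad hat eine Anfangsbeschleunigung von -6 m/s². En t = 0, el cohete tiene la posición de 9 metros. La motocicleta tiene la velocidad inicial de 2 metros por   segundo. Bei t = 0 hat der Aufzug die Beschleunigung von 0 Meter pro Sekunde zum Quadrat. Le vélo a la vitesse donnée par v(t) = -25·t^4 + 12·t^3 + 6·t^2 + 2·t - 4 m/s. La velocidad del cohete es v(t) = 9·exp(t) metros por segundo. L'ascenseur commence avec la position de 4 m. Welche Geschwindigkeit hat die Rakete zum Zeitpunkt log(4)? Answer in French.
Nous avons la vitesse v(t) = 9·exp(t). En substituant t = log(4): v(log(4)) = 36.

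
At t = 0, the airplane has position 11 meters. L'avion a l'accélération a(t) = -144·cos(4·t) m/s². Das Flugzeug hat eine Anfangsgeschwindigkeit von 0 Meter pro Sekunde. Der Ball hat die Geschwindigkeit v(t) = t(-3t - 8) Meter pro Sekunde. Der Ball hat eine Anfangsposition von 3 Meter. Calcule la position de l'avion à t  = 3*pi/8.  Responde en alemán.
Ausgehend von der Beschleunigung a(t) = -144·cos(4·t), nehmen wir 2 Integrale. Durch Integration von der Beschleunigung und Verwendung der Anfangsbedingung v(0) = 0, erhalten wir v(t) = -36·sin(4·t). Die Stammfunktion von der Geschwindigkeit, mit x(0) = 11, ergibt die Position: x(t) = 9·cos(4·t) + 2. Mit x(t) = 9·cos(4·t) + 2 und Einsetzen von t = 3*pi/8, finden wir x = 2.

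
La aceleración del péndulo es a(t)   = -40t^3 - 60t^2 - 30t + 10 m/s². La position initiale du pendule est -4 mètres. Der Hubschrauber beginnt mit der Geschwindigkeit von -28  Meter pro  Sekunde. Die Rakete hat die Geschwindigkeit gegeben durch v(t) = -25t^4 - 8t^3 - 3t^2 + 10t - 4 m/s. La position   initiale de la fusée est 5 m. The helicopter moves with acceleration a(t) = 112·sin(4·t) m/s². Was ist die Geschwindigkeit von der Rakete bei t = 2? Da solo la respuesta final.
v(2) = -460.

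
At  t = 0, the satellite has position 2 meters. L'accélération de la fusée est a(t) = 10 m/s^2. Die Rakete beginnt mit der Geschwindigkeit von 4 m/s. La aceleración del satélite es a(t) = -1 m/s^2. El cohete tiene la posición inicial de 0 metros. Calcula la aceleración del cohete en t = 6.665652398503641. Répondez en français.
En utilisant a(t) = 10 et en substituant t = 6.665652398503641, nous trouvons a = 10.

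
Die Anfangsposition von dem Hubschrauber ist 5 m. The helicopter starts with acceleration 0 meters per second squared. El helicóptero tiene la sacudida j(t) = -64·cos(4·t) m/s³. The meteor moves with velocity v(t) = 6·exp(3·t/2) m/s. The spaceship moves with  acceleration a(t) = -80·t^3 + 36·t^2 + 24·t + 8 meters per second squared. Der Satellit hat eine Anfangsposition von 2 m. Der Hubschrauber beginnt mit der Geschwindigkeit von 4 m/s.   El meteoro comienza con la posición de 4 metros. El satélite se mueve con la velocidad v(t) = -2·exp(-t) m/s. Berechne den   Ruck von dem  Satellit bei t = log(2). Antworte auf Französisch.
Nous devons dériver notre équation de la vitesse v(t) = -2·exp(-t) 2 fois. En dérivant la vitesse, nous obtenons l'accélération: a(t) = 2·exp(-t). En dérivant l'accélération, nous obtenons le jerk: j(t) = -2·exp(-t). De l'équation du jerk j(t) = -2·exp(-t), nous substituons t = log(2) pour obtenir j = -1.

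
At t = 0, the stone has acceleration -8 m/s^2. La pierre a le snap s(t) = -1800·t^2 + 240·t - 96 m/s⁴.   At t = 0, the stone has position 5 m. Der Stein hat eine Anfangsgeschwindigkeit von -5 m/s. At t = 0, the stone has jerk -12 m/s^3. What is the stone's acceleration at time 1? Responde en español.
Necesitamos integrar nuestra ecuación del snap s(t) = -1800·t^2 + 240·t - 96 2 veces. Integrando el snap y usando la condición inicial j(0) = -12, obtenemos j(t) = -600·t^3 + 120·t^2 - 96·t - 12. La integral de la sacudida, con a(0) = -8, da la aceleración: a(t) = -150·t^4 + 40·t^3 - 48·t^2 - 12·t - 8. Usando a(t) = -150·t^4 + 40·t^3 - 48·t^2 - 12·t - 8 y sustituyendo t = 1, encontramos a = -178.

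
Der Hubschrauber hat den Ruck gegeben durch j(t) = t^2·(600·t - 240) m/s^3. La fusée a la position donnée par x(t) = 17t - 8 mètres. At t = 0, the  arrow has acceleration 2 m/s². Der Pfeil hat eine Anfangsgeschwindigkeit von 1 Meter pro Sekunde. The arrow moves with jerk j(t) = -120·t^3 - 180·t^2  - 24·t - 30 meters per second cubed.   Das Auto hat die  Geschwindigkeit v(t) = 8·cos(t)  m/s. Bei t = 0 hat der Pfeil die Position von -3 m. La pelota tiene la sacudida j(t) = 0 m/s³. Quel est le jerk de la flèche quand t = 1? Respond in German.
Mit j(t) = -120·t^3 - 180·t^2 - 24·t - 30 und Einsetzen von t = 1, finden wir j = -354.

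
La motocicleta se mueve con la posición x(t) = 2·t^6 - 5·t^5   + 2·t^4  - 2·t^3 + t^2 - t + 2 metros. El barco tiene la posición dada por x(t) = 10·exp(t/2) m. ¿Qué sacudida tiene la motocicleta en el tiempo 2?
Partiendo de la posición x(t) = 2·t^6 - 5·t^5 + 2·t^4 - 2·t^3 + t^2 - t + 2, tomamos 3 derivadas. Derivando la posición, obtenemos la velocidad: v(t) = 12·t^5 - 25·t^4 + 8·t^3 - 6·t^2 + 2·t - 1. Tomando d/dt de v(t), encontramos a(t) = 60·t^4 - 100·t^3 + 24·t^2 - 12·t + 2. Derivando la aceleración, obtenemos la sacudida: j(t) = 240·t^3 - 300·t^2 + 48·t - 12. Usando j(t) = 240·t^3 - 300·t^2 + 48·t - 12 y sustituyendo t = 2, encontramos j = 804.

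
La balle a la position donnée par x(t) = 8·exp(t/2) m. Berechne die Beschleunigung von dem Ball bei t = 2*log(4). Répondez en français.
Nous devons dériver notre équation de la position x(t) = 8·exp(t/2) 2 fois. En dérivant la position, nous obtenons la vitesse: v(t) = 4·exp(t/2). En prenant d/dt de v(t), nous trouvons a(t) = 2·exp(t/2). De l'équation de l'accélération a(t) = 2·exp(t/2), nous substituons t = 2*log(4) pour obtenir a = 8.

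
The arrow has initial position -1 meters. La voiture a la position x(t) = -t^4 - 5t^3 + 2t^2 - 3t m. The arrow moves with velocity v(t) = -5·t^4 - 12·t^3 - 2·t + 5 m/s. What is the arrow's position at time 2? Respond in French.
Nous devons intégrer notre équation de la vitesse v(t) = -5·t^4 - 12·t^3 - 2·t + 5 1 fois. En intégrant la vitesse et en utilisant la condition initiale x(0) = -1, nous obtenons x(t) = -t^5 - 3·t^4 - t^2 + 5·t - 1. De l'équation de la position x(t) = -t^5 - 3·t^4 - t^2 + 5·t - 1, nous substituons t = 2 pour obtenir x = -75.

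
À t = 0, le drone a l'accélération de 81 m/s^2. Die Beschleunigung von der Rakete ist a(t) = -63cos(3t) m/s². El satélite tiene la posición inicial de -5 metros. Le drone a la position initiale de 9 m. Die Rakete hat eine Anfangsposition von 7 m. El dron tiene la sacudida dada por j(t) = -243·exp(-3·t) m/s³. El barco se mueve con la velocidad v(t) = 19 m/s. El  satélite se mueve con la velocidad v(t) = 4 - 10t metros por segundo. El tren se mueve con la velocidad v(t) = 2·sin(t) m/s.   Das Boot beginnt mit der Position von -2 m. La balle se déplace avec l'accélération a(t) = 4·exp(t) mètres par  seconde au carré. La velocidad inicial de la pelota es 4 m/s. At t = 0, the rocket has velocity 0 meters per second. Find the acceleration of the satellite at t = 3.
We must differentiate our velocity equation v(t) = 4 - 10·t 1 time. Differentiating velocity, we get acceleration: a(t) = -10. We have acceleration a(t) = -10. Substituting t = 3: a(3) = -10.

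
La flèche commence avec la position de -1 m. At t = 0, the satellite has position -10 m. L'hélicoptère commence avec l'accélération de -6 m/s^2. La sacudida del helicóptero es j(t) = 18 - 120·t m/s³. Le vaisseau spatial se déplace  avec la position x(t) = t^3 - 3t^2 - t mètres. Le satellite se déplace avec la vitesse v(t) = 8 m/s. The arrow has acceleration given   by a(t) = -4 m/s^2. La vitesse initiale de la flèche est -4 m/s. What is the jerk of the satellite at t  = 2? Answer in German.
Ausgehend von der Geschwindigkeit v(t) = 8, nehmen wir 2 Ableitungen. Die Ableitung von der Geschwindigkeit ergibt die Beschleunigung: a(t) = 0. Mit d/dt von a(t) finden wir j(t) = 0. Aus der Gleichung für den Ruck j(t) = 0, setzen wir t = 2 ein und erhalten j = 0.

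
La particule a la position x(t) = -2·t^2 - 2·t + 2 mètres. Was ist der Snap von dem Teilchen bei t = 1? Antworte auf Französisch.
En partant de la position x(t) = -2·t^2 - 2·t + 2, nous prenons 4 dérivées. La dérivée de la position donne la vitesse: v(t) = -4·t - 2. En prenant d/dt de v(t), nous trouvons a(t) = -4. En dérivant l'accélération, nous obtenons le jerk: j(t) = 0. La dérivée du jerk donne le snap: s(t) = 0. En utilisant s(t) = 0 et en substituant t = 1, nous trouvons s = 0.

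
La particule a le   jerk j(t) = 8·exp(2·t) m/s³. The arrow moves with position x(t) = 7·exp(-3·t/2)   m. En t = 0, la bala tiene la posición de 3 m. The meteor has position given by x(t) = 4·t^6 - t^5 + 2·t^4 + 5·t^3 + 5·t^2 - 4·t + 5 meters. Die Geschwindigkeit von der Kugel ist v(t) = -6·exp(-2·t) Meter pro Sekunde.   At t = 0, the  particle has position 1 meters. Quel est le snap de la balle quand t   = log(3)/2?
Nous devons dériver notre équation de la vitesse v(t) = -6·exp(-2·t) 3 fois. La dérivée de la vitesse donne l'accélération: a(t) = 12·exp(-2·t). En dérivant l'accélération, nous obtenons le jerk: j(t) = -24·exp(-2·t). La dérivée du jerk donne le snap: s(t) = 48·exp(-2·t). De l'équation du snap s(t) = 48·exp(-2·t), nous substituons t = log(3)/2 pour obtenir s = 16.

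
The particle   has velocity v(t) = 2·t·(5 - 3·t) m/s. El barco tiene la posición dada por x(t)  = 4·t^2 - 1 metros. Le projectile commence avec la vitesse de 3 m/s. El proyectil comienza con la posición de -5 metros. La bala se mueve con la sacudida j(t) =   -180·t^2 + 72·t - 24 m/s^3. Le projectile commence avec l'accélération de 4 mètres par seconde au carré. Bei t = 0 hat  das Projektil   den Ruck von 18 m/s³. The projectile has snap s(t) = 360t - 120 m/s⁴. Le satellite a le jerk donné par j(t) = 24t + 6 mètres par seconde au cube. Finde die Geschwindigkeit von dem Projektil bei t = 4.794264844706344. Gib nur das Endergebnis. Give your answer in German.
Die Antwort ist 5949.75706044015.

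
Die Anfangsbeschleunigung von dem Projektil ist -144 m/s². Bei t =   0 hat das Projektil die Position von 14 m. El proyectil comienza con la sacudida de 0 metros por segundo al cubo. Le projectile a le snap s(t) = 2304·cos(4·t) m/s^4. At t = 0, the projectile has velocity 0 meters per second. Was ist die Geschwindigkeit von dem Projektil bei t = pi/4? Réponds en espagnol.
Partiendo del snap s(t) = 2304·cos(4·t), tomamos 3 integrales. Tomando ∫s(t)dt y aplicando j(0) = 0, encontramos j(t) = 576·sin(4·t). La integral de la sacudida es la aceleración. Usando a(0) = -144, obtenemos a(t) = -144·cos(4·t). La integral de la aceleración es la velocidad. Usando v(0) = 0, obtenemos v(t) = -36·sin(4·t). Tenemos la velocidad v(t) = -36·sin(4·t). Sustituyendo t = pi/4: v(pi/4) = 0.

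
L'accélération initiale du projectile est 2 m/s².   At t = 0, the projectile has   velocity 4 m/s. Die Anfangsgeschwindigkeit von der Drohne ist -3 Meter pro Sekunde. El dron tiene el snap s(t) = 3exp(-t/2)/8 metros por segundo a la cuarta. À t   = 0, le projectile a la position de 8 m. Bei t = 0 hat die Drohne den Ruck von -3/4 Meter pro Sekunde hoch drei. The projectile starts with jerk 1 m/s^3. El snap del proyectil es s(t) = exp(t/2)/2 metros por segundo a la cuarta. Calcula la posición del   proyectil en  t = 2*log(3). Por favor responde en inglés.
Starting from snap s(t) = exp(t/2)/2, we take 4 integrals. Taking ∫s(t)dt and applying j(0) = 1, we find j(t) = exp(t/2). The antiderivative of jerk is acceleration. Using a(0) = 2, we get a(t) = 2·exp(t/2). Taking ∫a(t)dt and applying v(0) = 4, we find v(t) = 4·exp(t/2). Taking ∫v(t)dt and applying x(0) = 8, we find x(t) = 8·exp(t/2). From the given position equation x(t) = 8·exp(t/2), we substitute t = 2*log(3) to get x = 24.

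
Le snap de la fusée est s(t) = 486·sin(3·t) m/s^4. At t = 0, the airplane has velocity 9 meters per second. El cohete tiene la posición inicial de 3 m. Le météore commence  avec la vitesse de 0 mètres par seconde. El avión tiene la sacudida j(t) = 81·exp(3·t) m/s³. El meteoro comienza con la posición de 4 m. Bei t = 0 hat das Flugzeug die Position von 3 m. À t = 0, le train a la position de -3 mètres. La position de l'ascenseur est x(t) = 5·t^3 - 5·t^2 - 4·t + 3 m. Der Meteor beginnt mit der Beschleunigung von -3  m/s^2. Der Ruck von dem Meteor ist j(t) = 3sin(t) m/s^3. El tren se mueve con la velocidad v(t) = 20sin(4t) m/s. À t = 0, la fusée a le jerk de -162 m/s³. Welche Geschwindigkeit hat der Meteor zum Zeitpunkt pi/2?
Wir müssen die Stammfunktion unserer Gleichung für den Ruck j(t) = 3·sin(t) 2-mal finden. Durch Integration von dem Ruck und Verwendung der Anfangsbedingung a(0) = -3, erhalten wir a(t) = -3·cos(t). Das Integral von der Beschleunigung ist die Geschwindigkeit. Mit v(0) = 0 erhalten wir v(t) = -3·sin(t). Mit v(t) = -3·sin(t) und Einsetzen von t = pi/2, finden wir v = -3.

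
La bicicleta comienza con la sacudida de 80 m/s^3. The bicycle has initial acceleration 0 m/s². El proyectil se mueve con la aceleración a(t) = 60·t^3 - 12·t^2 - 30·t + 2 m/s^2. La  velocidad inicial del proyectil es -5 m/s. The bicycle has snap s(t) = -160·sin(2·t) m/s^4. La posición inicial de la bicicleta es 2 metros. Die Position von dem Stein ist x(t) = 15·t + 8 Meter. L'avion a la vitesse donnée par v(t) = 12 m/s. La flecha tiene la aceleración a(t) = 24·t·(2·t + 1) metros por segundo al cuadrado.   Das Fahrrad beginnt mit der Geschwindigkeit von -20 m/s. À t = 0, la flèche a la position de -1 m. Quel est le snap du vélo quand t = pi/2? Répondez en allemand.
Wir haben den Snap s(t) = -160·sin(2·t). Durch Einsetzen von t = pi/2: s(pi/2) = 0.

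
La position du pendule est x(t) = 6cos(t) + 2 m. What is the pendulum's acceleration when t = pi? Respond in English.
Starting from position x(t) = 6·cos(t) + 2, we take 2 derivatives. Taking d/dt of x(t), we find v(t) = -6·sin(t). The derivative of velocity gives acceleration: a(t) = -6·cos(t). We have acceleration a(t) = -6·cos(t). Substituting t = pi: a(pi) = 6.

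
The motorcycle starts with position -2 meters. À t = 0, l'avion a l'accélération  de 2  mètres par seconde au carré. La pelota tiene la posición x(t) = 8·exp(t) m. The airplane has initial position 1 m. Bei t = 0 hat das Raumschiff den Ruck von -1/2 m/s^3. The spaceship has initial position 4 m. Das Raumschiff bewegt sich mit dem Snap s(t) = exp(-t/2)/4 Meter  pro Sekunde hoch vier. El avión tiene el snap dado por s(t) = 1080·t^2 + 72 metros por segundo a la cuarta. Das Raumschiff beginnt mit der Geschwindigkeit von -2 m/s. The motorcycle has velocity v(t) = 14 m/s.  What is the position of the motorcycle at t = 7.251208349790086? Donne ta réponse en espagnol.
Necesitamos integrar nuestra ecuación de la velocidad v(t) = 14 1 vez. Integrando la velocidad y usando la condición inicial x(0) = -2, obtenemos x(t) = 14·t - 2. Usando x(t) = 14·t - 2 y sustituyendo t = 7.251208349790086, encontramos x = 99.5169168970612.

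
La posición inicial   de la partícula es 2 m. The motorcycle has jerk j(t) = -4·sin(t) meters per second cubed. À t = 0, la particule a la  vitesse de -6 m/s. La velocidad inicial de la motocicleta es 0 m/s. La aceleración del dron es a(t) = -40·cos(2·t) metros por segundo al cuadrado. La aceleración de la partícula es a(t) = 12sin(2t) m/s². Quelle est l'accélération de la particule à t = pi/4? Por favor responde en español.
Usando a(t) = 12·sin(2·t) y sustituyendo t = pi/4, encontramos a = 12.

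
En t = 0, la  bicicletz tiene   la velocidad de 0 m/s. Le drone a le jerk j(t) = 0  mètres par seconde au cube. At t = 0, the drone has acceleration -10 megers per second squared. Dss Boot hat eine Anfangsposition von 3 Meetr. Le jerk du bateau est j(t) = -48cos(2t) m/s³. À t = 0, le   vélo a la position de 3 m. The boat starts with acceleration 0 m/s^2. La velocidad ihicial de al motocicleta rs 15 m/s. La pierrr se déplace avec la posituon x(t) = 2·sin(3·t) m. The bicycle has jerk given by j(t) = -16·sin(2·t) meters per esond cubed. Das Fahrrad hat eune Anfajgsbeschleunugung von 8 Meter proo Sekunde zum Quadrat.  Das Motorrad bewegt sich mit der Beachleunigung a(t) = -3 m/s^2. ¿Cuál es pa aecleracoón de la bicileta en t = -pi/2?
Necesitamos integrar nuestra ecuación de la sacudida j(t) = -16·sin(2·t) 1 vez. Tomando ∫j(t)dt y aplicando a(0) = 8, encontramos a(t) = 8·cos(2·t). Tenemos la aceleración a(t) = 8·cos(2·t). Sustituyendo t = -pi/2: a(-pi/2) = -8.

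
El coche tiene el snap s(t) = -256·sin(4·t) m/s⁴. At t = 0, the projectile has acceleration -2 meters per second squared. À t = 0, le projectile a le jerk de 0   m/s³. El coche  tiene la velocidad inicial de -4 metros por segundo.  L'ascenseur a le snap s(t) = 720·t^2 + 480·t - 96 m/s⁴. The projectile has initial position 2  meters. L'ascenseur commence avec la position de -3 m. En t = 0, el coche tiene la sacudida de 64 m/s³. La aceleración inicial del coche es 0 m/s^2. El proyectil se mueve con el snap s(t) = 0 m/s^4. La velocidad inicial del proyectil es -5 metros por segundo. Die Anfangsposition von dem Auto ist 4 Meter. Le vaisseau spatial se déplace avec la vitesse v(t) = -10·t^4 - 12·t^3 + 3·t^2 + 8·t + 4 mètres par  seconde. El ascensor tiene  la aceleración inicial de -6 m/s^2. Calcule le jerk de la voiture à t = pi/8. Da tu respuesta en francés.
Nous devons intégrer notre équation du snap s(t) = -256·sin(4·t) 1 fois. La primitive du snap, avec j(0) = 64, donne le jerk: j(t) = 64·cos(4·t). En utilisant j(t) = 64·cos(4·t) et en substituant t = pi/8, nous trouvons j = 0.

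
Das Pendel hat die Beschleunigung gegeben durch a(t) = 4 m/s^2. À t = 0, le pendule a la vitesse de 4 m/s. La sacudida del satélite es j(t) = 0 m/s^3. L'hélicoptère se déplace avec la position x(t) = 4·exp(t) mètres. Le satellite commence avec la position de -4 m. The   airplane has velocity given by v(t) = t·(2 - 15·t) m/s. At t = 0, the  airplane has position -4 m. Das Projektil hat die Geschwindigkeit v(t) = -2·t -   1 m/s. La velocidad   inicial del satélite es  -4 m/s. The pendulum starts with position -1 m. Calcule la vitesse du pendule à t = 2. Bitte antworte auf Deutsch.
Wir müssen die Stammfunktion unserer Gleichung für die Beschleunigung a(t) = 4 1-mal finden. Mit ∫a(t)dt und Anwendung von v(0) = 4, finden wir v(t) = 4·t + 4. Mit v(t) = 4·t + 4 und Einsetzen von t = 2, finden wir v = 12.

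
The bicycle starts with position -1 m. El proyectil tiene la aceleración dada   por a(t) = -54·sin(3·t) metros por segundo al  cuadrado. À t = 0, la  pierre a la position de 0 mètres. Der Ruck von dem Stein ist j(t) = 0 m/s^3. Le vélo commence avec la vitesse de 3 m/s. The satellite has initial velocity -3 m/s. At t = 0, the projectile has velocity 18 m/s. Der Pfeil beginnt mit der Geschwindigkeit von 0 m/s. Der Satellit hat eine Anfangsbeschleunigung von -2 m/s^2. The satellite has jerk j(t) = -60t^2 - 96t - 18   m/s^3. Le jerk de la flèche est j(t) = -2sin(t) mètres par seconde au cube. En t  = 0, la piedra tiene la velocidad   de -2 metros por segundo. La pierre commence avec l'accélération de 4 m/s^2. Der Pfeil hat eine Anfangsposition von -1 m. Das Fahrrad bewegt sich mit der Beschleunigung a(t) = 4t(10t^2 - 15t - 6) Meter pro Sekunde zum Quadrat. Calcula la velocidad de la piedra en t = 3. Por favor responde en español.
Partiendo de la sacudida j(t) = 0, tomamos 2 integrales. Tomando ∫j(t)dt y aplicando a(0) = 4, encontramos a(t) = 4. La integral de la aceleración es la velocidad. Usando v(0) = -2, obtenemos v(t) = 4·t - 2. Tenemos la velocidad v(t) = 4·t - 2. Sustituyendo t = 3: v(3) = 10.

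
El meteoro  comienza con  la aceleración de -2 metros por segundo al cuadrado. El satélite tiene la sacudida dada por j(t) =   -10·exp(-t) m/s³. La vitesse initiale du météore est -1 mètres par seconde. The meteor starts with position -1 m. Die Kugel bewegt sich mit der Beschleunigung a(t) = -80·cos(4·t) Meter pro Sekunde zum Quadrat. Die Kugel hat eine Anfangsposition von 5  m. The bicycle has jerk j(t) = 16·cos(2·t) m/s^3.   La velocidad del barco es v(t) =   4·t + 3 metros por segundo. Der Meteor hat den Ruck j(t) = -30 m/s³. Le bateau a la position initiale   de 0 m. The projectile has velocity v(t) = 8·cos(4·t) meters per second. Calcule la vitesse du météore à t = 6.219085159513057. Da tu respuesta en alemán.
Wir müssen unsere Gleichung für den Ruck j(t) = -30 2-mal integrieren. Das Integral von dem Ruck ist die Beschleunigung. Mit a(0) = -2 erhalten wir a(t) = -30·t - 2. Mit ∫a(t)dt und Anwendung von v(0) = -1, finden wir v(t) = -15·t^2 - 2·t - 1. Mit v(t) = -15·t^2 - 2·t - 1 und Einsetzen von t = 6.219085159513057, finden wir v = -593.593473638159.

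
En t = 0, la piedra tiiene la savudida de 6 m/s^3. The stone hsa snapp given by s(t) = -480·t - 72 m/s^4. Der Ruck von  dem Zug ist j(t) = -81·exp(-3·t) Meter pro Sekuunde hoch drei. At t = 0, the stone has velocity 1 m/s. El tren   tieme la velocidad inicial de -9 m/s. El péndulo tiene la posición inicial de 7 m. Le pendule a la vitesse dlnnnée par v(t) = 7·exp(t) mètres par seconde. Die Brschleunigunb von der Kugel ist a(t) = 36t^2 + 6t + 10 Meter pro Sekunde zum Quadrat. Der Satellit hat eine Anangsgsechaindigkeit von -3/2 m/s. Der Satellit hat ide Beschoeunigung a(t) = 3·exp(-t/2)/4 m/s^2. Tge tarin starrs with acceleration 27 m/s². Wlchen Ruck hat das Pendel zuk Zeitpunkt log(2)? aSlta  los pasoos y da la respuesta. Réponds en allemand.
Bei t = log(2), j = 14.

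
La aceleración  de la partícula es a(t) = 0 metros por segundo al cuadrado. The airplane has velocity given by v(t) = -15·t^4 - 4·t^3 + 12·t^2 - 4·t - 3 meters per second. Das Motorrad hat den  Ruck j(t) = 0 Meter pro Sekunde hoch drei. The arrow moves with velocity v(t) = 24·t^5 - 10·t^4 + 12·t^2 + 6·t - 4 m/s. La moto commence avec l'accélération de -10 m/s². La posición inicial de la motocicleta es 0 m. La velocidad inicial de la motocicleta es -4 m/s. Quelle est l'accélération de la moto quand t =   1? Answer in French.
Nous devons trouver la primitive de notre équation du jerk j(t) = 0 1 fois. En prenant ∫j(t)dt et en appliquant a(0) = -10, nous trouvons a(t) = -10. De l'équation de l'accélération a(t) = -10, nous substituons t = 1 pour obtenir a = -10.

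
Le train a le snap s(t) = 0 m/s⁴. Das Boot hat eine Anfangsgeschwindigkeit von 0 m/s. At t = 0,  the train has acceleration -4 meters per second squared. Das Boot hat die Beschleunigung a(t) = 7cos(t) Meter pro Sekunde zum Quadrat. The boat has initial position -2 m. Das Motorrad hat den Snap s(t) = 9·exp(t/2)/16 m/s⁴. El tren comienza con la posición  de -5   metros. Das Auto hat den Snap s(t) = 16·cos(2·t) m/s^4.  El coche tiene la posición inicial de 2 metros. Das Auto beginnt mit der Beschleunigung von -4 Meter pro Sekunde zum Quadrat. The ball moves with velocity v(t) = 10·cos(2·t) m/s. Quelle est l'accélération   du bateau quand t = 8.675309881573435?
En utilisant a(t) = 7·cos(t) et en substituant t = 8.675309881573435, nous trouvons a = -5.12435940227472.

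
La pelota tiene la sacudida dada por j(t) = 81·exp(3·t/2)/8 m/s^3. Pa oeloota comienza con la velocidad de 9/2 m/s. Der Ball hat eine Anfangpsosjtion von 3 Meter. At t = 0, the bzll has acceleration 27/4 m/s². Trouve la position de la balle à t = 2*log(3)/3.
Nous devons intégrer notre équation du jerk j(t) = 81·exp(3·t/2)/8 3 fois. L'intégrale du jerk, avec a(0) = 27/4, donne l'accélération: a(t) = 27·exp(3·t/2)/4. La primitive de l'accélération est la vitesse. En utilisant v(0) = 9/2, nous obtenons v(t) = 9·exp(3·t/2)/2. En intégrant la vitesse et en utilisant la condition initiale x(0) = 3, nous obtenons x(t) = 3·exp(3·t/2). De l'équation de la position x(t) = 3·exp(3·t/2), nous substituons t = 2*log(3)/3 pour obtenir x = 9.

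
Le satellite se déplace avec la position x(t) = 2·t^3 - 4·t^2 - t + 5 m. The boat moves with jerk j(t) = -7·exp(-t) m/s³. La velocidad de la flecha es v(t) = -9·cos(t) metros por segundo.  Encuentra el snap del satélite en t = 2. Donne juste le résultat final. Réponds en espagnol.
El snap en t = 2 es s = 0.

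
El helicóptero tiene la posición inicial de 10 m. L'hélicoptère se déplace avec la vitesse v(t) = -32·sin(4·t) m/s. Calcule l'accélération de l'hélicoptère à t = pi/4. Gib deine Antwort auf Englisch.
We must differentiate our velocity equation v(t) = -32·sin(4·t) 1 time. Differentiating velocity, we get acceleration: a(t) = -128·cos(4·t). Using a(t) = -128·cos(4·t) and substituting t = pi/4, we find a = 128.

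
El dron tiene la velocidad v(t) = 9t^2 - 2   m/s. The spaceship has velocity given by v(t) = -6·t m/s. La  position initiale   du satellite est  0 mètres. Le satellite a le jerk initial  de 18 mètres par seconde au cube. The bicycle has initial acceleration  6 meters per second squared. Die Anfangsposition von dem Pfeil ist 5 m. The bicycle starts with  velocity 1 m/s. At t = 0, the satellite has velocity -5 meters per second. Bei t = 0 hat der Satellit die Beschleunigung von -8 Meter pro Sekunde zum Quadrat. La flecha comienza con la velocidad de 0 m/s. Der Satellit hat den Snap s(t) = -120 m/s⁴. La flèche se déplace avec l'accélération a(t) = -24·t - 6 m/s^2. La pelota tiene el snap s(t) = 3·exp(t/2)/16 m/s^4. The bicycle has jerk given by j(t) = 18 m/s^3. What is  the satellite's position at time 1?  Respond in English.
We need to integrate our snap equation s(t) = -120 4 times. Taking ∫s(t)dt and applying j(0) = 18, we find j(t) = 18 - 120·t. The integral of jerk, with a(0) = -8, gives acceleration: a(t) = -60·t^2 + 18·t - 8. Finding the antiderivative of a(t) and using v(0) = -5: v(t) = -20·t^3 + 9·t^2 - 8·t - 5. Integrating velocity and using the initial condition x(0) = 0, we get x(t) = -5·t^4 + 3·t^3 - 4·t^2 - 5·t. From the given position equation x(t) = -5·t^4 + 3·t^3 - 4·t^2 - 5·t, we substitute t = 1 to get x = -11.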